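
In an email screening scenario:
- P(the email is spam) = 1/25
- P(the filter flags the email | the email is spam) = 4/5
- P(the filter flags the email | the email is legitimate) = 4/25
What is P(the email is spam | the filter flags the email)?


Using Bayes' theorem:
P(A|B) = P(B|A)·P(A) / P(B)

P(the filter flags the email) = 4/5 × 1/25 + 4/25 × 24/25
= 4/125 + 96/625 = 116/625

P(the email is spam|the filter flags the email) = (4/125) / (116/625) = 5/29

P(the email is spam|the filter flags the email) = 5/29 ≈ 17.24%


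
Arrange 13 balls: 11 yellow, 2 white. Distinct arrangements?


13!/(11!×2!) = 78

78


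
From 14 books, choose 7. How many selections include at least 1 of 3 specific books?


Complement: C(14,7) - C(11,7) = 3432 - 330 = 3102

3102


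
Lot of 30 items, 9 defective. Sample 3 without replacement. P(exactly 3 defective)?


Hypergeometric: C(9,3)×C(21,0)/C(30,3)
= 84×1/4060 = 3/145

P(X=3) = 3/145 ≈ 2.07%


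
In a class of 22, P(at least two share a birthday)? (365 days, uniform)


P(all different) = Π(365-i)/365 for i=0..21
= 0.524305
P(match) = 1 - 0.524305 = 0.475695

P ≈ 0.4757 ≈ 47.57%


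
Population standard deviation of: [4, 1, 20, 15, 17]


Mean = 57/5
  (4-57/5)²=1369/25
  (1-57/5)²=2704/25
  (20-57/5)²=1849/25
  (15-57/5)²=324/25
  (17-57/5)²=784/25
Σ(x-μ)² = 1406/5
σ² = (1406/5)/5 = 1406/25

σ = √(1406/25) ≈ 7.4993


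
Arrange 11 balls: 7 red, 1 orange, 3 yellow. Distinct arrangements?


11!/(7!×1!×3!) = 1320

1320


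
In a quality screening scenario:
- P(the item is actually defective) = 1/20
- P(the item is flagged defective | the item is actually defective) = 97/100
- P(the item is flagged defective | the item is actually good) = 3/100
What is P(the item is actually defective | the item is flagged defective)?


Using Bayes' theorem:
P(A|B) = P(B|A)·P(A) / P(B)

P(the item is flagged defective) = 97/100 × 1/20 + 3/100 × 19/20
= 97/2000 + 57/2000 = 77/1000

P(the item is actually defective|the item is flagged defective) = (97/2000) / (77/1000) = 97/154

P(the item is actually defective|the item is flagged defective) = 97/154 ≈ 62.99%


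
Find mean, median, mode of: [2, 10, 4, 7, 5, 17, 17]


Sorted: [2, 4, 5, 7, 10, 17, 17]
Mean = 62/7
Median = 7
Freq: {2: 1, 10: 1, 4: 1, 7: 1, 5: 1, 17: 2}
Mode: [17]

Mean=62/7, Median=7, Mode=17


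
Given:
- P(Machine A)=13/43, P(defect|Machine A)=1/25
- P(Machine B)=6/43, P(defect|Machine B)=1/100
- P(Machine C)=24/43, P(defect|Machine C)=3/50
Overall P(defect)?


P(B) = Σ P(B|Aᵢ)×P(Aᵢ)
  1/25×13/43 = 13/1075
  1/100×6/43 = 3/2150
  3/50×24/43 = 36/1075
Sum = 101/2150

P(defect) = 101/2150 ≈ 4.70%


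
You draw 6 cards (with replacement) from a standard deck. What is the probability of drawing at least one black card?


P(not a black card) = 26/52 = 1/2
P(none in 6 draws) = (1/2)^6 = 1/64
P(≥1 black card) = 1 - 1/64 = 63/64

P = 63/64 ≈ 98.44%


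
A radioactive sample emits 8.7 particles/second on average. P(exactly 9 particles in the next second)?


Poisson(λ=8.7): P(X=9) = e^(-λ)×λ^k/k!
= e^(-8.7) × 8.7^9 / 9!
≈ 0.000166585811 × 285544154.243 / 362880 ≈ 0.131084

P(X=9) ≈ 0.131084 ≈ 13.11%


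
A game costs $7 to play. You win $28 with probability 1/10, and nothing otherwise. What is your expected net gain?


E[gain] = (28-7)×1/10 + (-7)×9/10
= 21/10 - 63/10 = -21/5

Expected net gain = $-21/5 ≈ $-4.20


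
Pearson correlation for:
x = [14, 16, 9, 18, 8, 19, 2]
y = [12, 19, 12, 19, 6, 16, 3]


n=7, Σx=86, Σy=87, Σxy=1280, Σx²=1286, Σy²=1311
r = (7×1280 - 86×87)/√((7×1286 - 86²)(7×1311 - 87²))
= 1478/√(1606×1608) = 1478/√2582448 ≈ 1478/1606.9997 ≈ 0.9197

r ≈ 0.9197


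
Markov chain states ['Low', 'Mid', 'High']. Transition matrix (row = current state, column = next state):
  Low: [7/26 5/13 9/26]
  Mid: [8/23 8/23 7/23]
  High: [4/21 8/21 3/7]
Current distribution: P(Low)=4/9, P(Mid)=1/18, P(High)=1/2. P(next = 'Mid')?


P(next=Mid) = Σᵢ P(now=i)×P(i→Mid)
= 4/9×5/13 + 1/18×8/23 + 1/2×8/21
= 20/117 + 4/207 + 4/21 = 7172/18837

P = 7172/18837 ≈ 0.3807


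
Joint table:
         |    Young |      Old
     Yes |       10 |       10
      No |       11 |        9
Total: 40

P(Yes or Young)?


P(Yes∨Young) = P(Yes) + P(Young) - P(Yes∧Young)
= (20 + 21 - 10)/40 = 31/40

P = 31/40 ≈ 77.50%


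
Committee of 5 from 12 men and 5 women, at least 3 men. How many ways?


Count by #men:
  3M,2W: C(12,3)×C(5,2)=2200
  4M,1W: C(12,4)×C(5,1)=2475
  5M,0W: C(12,5)×C(5,0)=792
Total = 5467

5467


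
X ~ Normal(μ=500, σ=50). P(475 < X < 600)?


z₁=(475-500)/50=-0.5, z₂=(600-500)/50=2.0
P = Φ(2.0) - Φ(-0.5) = 0.977250 - 0.308538 = 0.668712 ≈ 0.6687

P(475 < X < 600) ≈ 0.6687


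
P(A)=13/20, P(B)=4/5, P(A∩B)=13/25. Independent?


P(A)×P(B) = 13/25
P(A∩B) = 13/25
Equal ✓ → Independent

Yes, independent


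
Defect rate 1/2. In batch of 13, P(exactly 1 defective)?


Binomial: P(X=1) = C(13,1)×p^1×(1-p)^12
= 13 × 1/2 × 1/4096 = 13/8192

P(X=1) = 13/8192 ≈ 0.16%


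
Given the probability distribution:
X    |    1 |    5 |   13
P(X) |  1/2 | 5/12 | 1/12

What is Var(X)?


E[X] = 11/3
E[X²] = 25
Var(X) = E[X²] - (E[X])² = 25 - 121/9 = 104/9

Var(X) = 104/9 ≈ 11.5556


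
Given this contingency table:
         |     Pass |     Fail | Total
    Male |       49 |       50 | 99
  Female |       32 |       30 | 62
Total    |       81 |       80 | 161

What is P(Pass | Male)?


P(Pass | Male) = 49/(49+50) = 49/99

P(Pass|Male) = 49/99 ≈ 49.49%


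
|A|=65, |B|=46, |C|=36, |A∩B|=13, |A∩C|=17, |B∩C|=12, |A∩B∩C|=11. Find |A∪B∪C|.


|A∪B∪C| = 65+46+36-13-17-12+11 = 116

|A∪B∪C| = 116


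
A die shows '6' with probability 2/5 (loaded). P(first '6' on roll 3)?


Geometric: P(X=3) = (1-p)^(k-1)×p = (3/5)^2×2/5 = 18/125

P(X=3) = 18/125 ≈ 14.40%


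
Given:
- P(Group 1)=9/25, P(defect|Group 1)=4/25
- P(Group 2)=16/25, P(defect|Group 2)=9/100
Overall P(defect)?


P(B) = Σ P(B|Aᵢ)×P(Aᵢ)
  4/25×9/25 = 36/625
  9/100×16/25 = 36/625
Sum = 72/625

P(defect) = 72/625 ≈ 11.52%


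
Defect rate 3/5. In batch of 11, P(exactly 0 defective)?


Binomial: P(X=0) = C(11,0)×p^0×(1-p)^11
= 1 × 1 × 2048/48828125 = 2048/48828125

P(X=0) = 2048/48828125 ≈ 0.00%


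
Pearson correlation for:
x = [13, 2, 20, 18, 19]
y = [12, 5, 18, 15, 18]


n=5, Σx=72, Σy=68, Σxy=1138, Σx²=1258, Σy²=1042
r = (5×1138 - 72×68)/√((5×1258 - 72²)(5×1042 - 68²))
= 794/√(1106×586) = 794/√648116 ≈ 794/805.0565 ≈ 0.9863

r ≈ 0.9863


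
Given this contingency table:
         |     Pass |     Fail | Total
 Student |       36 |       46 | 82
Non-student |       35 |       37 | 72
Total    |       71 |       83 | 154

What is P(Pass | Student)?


P(Pass | Student) = 36/(36+46) = 36/82 = 18/41

P(Pass|Student) = 18/41 ≈ 43.90%


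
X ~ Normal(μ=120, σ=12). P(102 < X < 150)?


z₁=(102-120)/12=-1.5, z₂=(150-120)/12=2.5
P = Φ(2.5) - Φ(-1.5) = 0.993790 - 0.066807 = 0.926983 ≈ 0.9270

P(102 < X < 150) ≈ 0.9270


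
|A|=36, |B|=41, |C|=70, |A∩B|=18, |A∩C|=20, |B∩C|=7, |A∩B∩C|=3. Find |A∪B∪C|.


|A∪B∪C| = 36+41+70-18-20-7+3 = 105

|A∪B∪C| = 105


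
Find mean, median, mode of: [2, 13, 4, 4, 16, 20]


Sorted: [2, 4, 4, 13, 16, 20]
Mean = 59/6
Median = 17/2
Freq: {2: 1, 13: 1, 4: 2, 16: 1, 20: 1}
Mode: [4]

Mean=59/6, Median=17/2, Mode=4


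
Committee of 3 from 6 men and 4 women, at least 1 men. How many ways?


Count by #men:
  1M,2W: C(6,1)×C(4,2)=36
  2M,1W: C(6,2)×C(4,1)=60
  3M,0W: C(6,3)×C(4,0)=20
Total = 116

116


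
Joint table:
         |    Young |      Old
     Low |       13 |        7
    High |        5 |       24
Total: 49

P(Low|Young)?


P(Low|Young) = 13/(13+5) = 13/18

P = 13/18 ≈ 72.22%


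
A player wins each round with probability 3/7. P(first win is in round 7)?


Geometric: P(X=7) = (1-p)^(k-1)×p = (4/7)^6×3/7 = 12288/823543

P(X=7) = 12288/823543 ≈ 1.49%


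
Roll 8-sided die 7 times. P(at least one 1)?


P(no 1)^7 = (7/8)^7 = 823543/2097152
P(≥1) = 1 - 823543/2097152 = 1273609/2097152

P = 1273609/2097152 ≈ 60.73%


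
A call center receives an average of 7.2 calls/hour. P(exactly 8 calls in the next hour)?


Poisson(λ=7.2): P(X=8) = e^(-λ)×λ^k/k!
= e^(-7.2) × 7.2^8 / 8!
≈ 0.0007465858084 × 7222041.36309 / 40320 ≈ 0.133727

P(X=8) ≈ 0.133727 ≈ 13.37%


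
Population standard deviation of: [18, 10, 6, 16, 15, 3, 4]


Mean = 72/7
  (18-72/7)²=2916/49
  (10-72/7)²=4/49
  (6-72/7)²=900/49
  (16-72/7)²=1600/49
  (15-72/7)²=1089/49
  (3-72/7)²=2601/49
  (4-72/7)²=1936/49
Σ(x-μ)² = 1578/7
σ² = (1578/7)/7 = 1578/49

σ = √(1578/49) ≈ 5.6749


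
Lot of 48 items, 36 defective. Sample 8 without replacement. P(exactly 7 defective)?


Hypergeometric: C(36,7)×C(12,1)/C(48,8)
= 8347680×12/377348994 = 505920/1905803

P(X=7) = 505920/1905803 ≈ 26.55%


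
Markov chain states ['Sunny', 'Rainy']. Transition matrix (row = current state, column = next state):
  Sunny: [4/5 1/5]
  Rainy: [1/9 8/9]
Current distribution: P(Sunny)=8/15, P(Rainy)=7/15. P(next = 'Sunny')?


P(next=Sunny) = Σᵢ P(now=i)×P(i→Sunny)
= 8/15×4/5 + 7/15×1/9
= 32/75 + 7/135 = 323/675

P = 323/675 ≈ 0.4785


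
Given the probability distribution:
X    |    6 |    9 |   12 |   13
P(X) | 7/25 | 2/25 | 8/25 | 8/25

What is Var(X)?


E[X] = 52/5
E[X²] = 2918/25
Var(X) = E[X²] - (E[X])² = 2918/25 - 2704/25 = 214/25

Var(X) = 214/25 ≈ 8.5600


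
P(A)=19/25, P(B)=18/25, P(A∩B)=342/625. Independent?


P(A)×P(B) = 342/625
P(A∩B) = 342/625
Equal ✓ → Independent

Yes, independent


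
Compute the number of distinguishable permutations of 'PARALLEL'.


Letters: 8, freq: {'P': 1, 'A': 2, 'R': 1, 'L': 3, 'E': 1}
8!/(1!×2!×1!×3!×1!) = 40320/12 = 3360

3360


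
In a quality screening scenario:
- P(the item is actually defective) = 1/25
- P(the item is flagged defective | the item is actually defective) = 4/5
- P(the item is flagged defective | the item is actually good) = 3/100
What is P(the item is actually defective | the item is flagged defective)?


Using Bayes' theorem:
P(A|B) = P(B|A)·P(A) / P(B)

P(the item is flagged defective) = 4/5 × 1/25 + 3/100 × 24/25
= 4/125 + 18/625 = 38/625

P(the item is actually defective|the item is flagged defective) = (4/125) / (38/625) = 10/19

P(the item is actually defective|the item is flagged defective) = 10/19 ≈ 52.63%


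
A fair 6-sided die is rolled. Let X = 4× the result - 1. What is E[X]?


E[die] = (1+6)/2 = 7/2
E[X] = 4×7/2 - 1 = 13

E[X] = 13


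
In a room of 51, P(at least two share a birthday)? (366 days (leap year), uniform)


P(all different) = Π(366-i)/366 for i=0..50
= 0.025839
P(match) = 1 - 0.025839 = 0.974161

P ≈ 0.9742 ≈ 97.42%


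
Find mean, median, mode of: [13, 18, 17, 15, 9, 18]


Sorted: [9, 13, 15, 17, 18, 18]
Mean = 90/6 = 15
Median = 16
Freq: {13: 1, 18: 2, 17: 1, 15: 1, 9: 1}
Mode: [18]

Mean=15, Median=16, Mode=18


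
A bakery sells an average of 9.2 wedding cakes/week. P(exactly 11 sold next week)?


Poisson(λ=9.2): P(X=11) = e^(-λ)×λ^k/k!
= e^(-9.2) × 9.2^11 / 11!
≈ 0.0001010394018 × 39963737788.6 / 39916800 ≈ 0.101158

P(X=11) ≈ 0.101158 ≈ 10.12%


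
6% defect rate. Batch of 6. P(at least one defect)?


P(all good) = (47/50)^6 = 10779215329/15625000000
P(≥1 defect) = 4845784671/15625000000

P = 4845784671/15625000000 ≈ 31.01%


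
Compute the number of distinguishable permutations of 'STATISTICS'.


Letters: 10, freq: {'S': 3, 'T': 3, 'A': 1, 'I': 2, 'C': 1}
10!/(3!×3!×1!×2!×1!) = 3628800/72 = 50400

50400


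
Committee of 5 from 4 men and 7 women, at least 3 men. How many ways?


Count by #men:
  3M,2W: C(4,3)×C(7,2)=84
  4M,1W: C(4,4)×C(7,1)=7
Total = 91

91


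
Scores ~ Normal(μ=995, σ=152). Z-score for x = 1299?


z = (x - μ)/σ = (1299 - 995)/152 = 2.0

z = 2.0


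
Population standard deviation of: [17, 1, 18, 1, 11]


Mean = 48/5
  (17-48/5)²=1369/25
  (1-48/5)²=1849/25
  (18-48/5)²=1764/25
  (1-48/5)²=1849/25
  (11-48/5)²=49/25
Σ(x-μ)² = 1376/5
σ² = (1376/5)/5 = 1376/25

σ = √(1376/25) ≈ 7.4189


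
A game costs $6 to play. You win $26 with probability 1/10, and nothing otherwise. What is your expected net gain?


E[gain] = (26-6)×1/10 + (-6)×9/10
= 2 - 27/5 = -17/5

Expected net gain = $-17/5 ≈ $-3.40


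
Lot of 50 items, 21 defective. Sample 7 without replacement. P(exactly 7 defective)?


Hypergeometric: C(21,7)×C(29,0)/C(50,7)
= 116280×1/99884400 = 969/832370

P(X=7) = 969/832370 ≈ 0.12%


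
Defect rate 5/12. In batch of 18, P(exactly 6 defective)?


Binomial: P(X=6) = C(18,6)×p^6×(1-p)^12
= 18564 × 15625/2985984 × 13841287201/8916100448256 = 334569864061671875/2218611106740436992

P(X=6) = 334569864061671875/2218611106740436992 ≈ 15.08%


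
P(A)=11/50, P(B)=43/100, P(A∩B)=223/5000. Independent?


P(A)×P(B) = 473/5000
P(A∩B) = 223/5000
Not equal → NOT independent

No, not independent


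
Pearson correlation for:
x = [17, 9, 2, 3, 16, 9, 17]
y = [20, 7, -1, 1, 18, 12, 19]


n=7, Σx=73, Σy=76, Σxy=1123, Σx²=1009, Σy²=1280
r = (7×1123 - 73×76)/√((7×1009 - 73²)(7×1280 - 76²))
= 2313/√(1734×3184) = 2313/√5521056 ≈ 2313/2349.6927 ≈ 0.9844

r ≈ 0.9844


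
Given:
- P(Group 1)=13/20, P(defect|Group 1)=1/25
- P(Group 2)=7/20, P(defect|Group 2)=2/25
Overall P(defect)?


P(B) = Σ P(B|Aᵢ)×P(Aᵢ)
  1/25×13/20 = 13/500
  2/25×7/20 = 7/250
Sum = 27/500

P(defect) = 27/500 ≈ 5.40%


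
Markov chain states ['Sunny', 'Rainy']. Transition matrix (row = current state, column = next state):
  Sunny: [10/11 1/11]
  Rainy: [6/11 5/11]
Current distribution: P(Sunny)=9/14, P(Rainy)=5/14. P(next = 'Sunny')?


P(next=Sunny) = Σᵢ P(now=i)×P(i→Sunny)
= 9/14×10/11 + 5/14×6/11
= 45/77 + 15/77 = 60/77

P = 60/77 ≈ 0.7792


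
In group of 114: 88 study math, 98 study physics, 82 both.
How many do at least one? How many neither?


|A∪B| = 88+98-82 = 104
Neither = 114-104 = 10

At least one: 104; Neither: 10


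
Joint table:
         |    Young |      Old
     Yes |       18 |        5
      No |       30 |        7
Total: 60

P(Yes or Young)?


P(Yes∨Young) = P(Yes) + P(Young) - P(Yes∧Young)
= (23 + 48 - 18)/60 = 53/60

P = 53/60 ≈ 88.33%


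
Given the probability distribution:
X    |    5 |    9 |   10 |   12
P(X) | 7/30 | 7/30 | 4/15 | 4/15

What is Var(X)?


E[X] = 137/15
E[X²] = 449/5
Var(X) = E[X²] - (E[X])² = 449/5 - 18769/225 = 1436/225

Var(X) = 1436/225 ≈ 6.3822


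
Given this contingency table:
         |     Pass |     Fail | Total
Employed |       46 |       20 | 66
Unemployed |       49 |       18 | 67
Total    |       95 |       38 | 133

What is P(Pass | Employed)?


P(Pass | Employed) = 46/(46+20) = 46/66 = 23/33

P(Pass|Employed) = 23/33 ≈ 69.70%


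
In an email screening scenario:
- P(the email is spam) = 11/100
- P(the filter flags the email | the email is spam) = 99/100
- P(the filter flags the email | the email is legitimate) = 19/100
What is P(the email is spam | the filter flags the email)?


Using Bayes' theorem:
P(A|B) = P(B|A)·P(A) / P(B)

P(the filter flags the email) = 99/100 × 11/100 + 19/100 × 89/100
= 1089/10000 + 1691/10000 = 139/500

P(the email is spam|the filter flags the email) = (1089/10000) / (139/500) = 1089/2780

P(the email is spam|the filter flags the email) = 1089/2780 ≈ 39.17%


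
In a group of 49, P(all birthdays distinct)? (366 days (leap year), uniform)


P(all different) = Π(366-i)/366 for i=0..48
= (366/366)×(365/366)×...×(318/366)
= 0.034553

P ≈ 0.0346 ≈ 3.46%


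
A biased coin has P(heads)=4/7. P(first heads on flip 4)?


Geometric: P(X=4) = (1-p)^(k-1)×p = (3/7)^3×4/7 = 108/2401

P(X=4) = 108/2401 ≈ 4.50%


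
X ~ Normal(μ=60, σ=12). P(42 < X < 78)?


z₁=(42-60)/12=-1.5, z₂=(78-60)/12=1.5
P = Φ(1.5) - Φ(-1.5) = 0.933193 - 0.066807 = 0.866386 ≈ 0.8664

P(42 < X < 78) ≈ 0.8664


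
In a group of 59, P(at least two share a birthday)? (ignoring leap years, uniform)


P(all different) = Π(365-i)/365 for i=0..58
= 0.007011
P(match) = 1 - 0.007011 = 0.992989

P ≈ 0.9930 ≈ 99.30%


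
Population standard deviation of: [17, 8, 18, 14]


Mean = 57/4
  (17-57/4)²=121/16
  (8-57/4)²=625/16
  (18-57/4)²=225/16
  (14-57/4)²=1/16
Σ(x-μ)² = 243/4
σ² = (243/4)/4 = 243/16

σ = √(243/16) ≈ 3.8971


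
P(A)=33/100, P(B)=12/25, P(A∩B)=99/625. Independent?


P(A)×P(B) = 99/625
P(A∩B) = 99/625
Equal ✓ → Independent

Yes, independent


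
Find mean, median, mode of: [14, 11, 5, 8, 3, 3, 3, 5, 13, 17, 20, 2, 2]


Sorted: [2, 2, 3, 3, 3, 5, 5, 8, 11, 13, 14, 17, 20]
Mean = 106/13
Median = 5
Freq: {14: 1, 11: 1, 5: 2, 8: 1, 3: 3, 13: 1, 17: 1, 20: 1, 2: 2}
Mode: [3]

Mean=106/13, Median=5, Mode=3


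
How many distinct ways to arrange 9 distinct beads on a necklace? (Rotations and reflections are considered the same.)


Free circular arrangements: rotations and reflections both identified.
(n-1)!/2 = 8!/2 = 40320/2 = 20160

20160


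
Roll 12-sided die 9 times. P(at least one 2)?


P(no 2)^9 = (11/12)^9 = 2357947691/5159780352
P(≥1) = 1 - 2357947691/5159780352 = 2801832661/5159780352

P = 2801832661/5159780352 ≈ 54.30%


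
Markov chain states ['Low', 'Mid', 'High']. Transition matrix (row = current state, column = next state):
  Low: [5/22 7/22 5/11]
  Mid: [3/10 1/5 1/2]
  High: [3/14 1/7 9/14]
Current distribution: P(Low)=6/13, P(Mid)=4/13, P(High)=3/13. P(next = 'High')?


P(next=High) = Σᵢ P(now=i)×P(i→High)
= 6/13×5/11 + 4/13×1/2 + 3/13×9/14
= 30/143 + 2/13 + 27/182 = 1025/2002

P = 1025/2002 ≈ 0.5120


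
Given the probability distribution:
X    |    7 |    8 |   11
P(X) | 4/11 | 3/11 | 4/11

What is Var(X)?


E[X] = 96/11
E[X²] = 872/11
Var(X) = E[X²] - (E[X])² = 872/11 - 9216/121 = 376/121

Var(X) = 376/121 ≈ 3.1074


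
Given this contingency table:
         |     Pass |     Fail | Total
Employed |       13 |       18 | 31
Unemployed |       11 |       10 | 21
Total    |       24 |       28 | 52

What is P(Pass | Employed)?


P(Pass | Employed) = 13/(13+18) = 13/31

P(Pass|Employed) = 13/31 ≈ 41.94%


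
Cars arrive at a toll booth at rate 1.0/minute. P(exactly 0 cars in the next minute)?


Poisson(λ=1.0): P(X=0) = e^(-λ)×λ^k/k!
= e^(-1.0) × 1.0^0 / 0!
≈ 0.3678794412 × 1 / 1 ≈ 0.367879

P(X=0) ≈ 0.367879 ≈ 36.79%


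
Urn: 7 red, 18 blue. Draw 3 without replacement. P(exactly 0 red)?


Hypergeometric: C(7,0)×C(18,3)/C(25,3)
= 1×816/2300 = 204/575

P(X=0) = 204/575 ≈ 35.48%


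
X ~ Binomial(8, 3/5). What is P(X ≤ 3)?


P(X ≤ 3) = Σ P(X=i) for i=0..3
P(X=0) = 256/390625
P(X=1) = 3072/390625
P(X=2) = 16128/390625
P(X=3) = 48384/390625
Sum = 13568/78125

P(X ≤ 3) = 13568/78125 ≈ 17.37%


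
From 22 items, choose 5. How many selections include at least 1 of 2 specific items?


Complement: C(22,5) - C(20,5) = 26334 - 15504 = 10830

10830


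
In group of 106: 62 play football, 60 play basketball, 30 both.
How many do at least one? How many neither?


|A∪B| = 62+60-30 = 92
Neither = 106-92 = 14

At least one: 92; Neither: 14


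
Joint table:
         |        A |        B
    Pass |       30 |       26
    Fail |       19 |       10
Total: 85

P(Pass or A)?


P(Pass∨A) = P(Pass) + P(A) - P(Pass∧A)
= (56 + 49 - 30)/85 = 75/85 = 15/17

P = 15/17 ≈ 88.24%


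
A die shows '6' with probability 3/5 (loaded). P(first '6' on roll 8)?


Geometric: P(X=8) = (1-p)^(k-1)×p = (2/5)^7×3/5 = 384/390625

P(X=8) = 384/390625 ≈ 0.10%


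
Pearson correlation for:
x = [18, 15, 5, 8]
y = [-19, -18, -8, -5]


n=4, Σx=46, Σy=-50, Σxy=-692, Σx²=638, Σy²=774
r = (4×(-692) - 46×(-50))/√((4×638 - 46²)(4×774 - (-50)²))
= -468/√(436×596) = -468/√259856 ≈ -468/509.7607 ≈ -0.9181

r ≈ -0.9181


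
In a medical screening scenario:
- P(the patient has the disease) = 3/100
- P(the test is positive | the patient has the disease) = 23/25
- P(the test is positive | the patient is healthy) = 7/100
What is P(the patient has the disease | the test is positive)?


Using Bayes' theorem:
P(A|B) = P(B|A)·P(A) / P(B)

P(the test is positive) = 23/25 × 3/100 + 7/100 × 97/100
= 69/2500 + 679/10000 = 191/2000

P(the patient has the disease|the test is positive) = (69/2500) / (191/2000) = 276/955

P(the patient has the disease|the test is positive) = 276/955 ≈ 28.90%


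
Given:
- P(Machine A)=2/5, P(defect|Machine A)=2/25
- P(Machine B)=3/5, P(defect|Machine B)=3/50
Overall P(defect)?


P(B) = Σ P(B|Aᵢ)×P(Aᵢ)
  2/25×2/5 = 4/125
  3/50×3/5 = 9/250
Sum = 17/250

P(defect) = 17/250 ≈ 6.80%


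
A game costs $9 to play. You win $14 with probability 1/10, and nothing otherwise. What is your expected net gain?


E[gain] = (14-9)×1/10 + (-9)×9/10
= 1/2 - 81/10 = -38/5

Expected net gain = $-38/5 ≈ $-7.60


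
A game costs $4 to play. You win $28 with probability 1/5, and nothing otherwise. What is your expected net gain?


E[gain] = (28-4)×1/5 + (-4)×4/5
= 24/5 - 16/5 = 8/5

Expected net gain = $8/5 ≈ $1.60


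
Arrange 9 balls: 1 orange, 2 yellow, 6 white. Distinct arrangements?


9!/(1!×2!×6!) = 252

252


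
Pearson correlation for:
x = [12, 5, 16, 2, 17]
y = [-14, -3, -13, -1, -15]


n=5, Σx=52, Σy=-46, Σxy=-648, Σx²=718, Σy²=600
r = (5×(-648) - 52×(-46))/√((5×718 - 52²)(5×600 - (-46)²))
= -848/√(886×884) = -848/√783224 ≈ -848/884.9994 ≈ -0.9582

r ≈ -0.9582


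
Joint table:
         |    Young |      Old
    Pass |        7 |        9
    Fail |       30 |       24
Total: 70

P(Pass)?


P(Pass) = (7+9)/70 = 16/70 = 8/35

P(Pass) = 8/35 ≈ 22.86%


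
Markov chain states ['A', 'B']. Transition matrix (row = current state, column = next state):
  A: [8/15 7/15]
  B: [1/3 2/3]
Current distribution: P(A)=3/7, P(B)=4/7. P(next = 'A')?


P(next=A) = Σᵢ P(now=i)×P(i→A)
= 3/7×8/15 + 4/7×1/3
= 8/35 + 4/21 = 44/105

P = 44/105 ≈ 0.4190


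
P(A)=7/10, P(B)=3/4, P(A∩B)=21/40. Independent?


P(A)×P(B) = 21/40
P(A∩B) = 21/40
Equal ✓ → Independent

Yes, independent


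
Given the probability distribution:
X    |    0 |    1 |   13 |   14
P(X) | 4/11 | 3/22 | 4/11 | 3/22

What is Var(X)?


E[X] = 149/22
E[X²] = 1943/22
Var(X) = E[X²] - (E[X])² = 1943/22 - 22201/484 = 20545/484

Var(X) = 20545/484 ≈ 42.4483


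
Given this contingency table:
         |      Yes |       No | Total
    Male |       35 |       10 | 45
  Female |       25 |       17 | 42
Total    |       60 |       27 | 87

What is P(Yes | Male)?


P(Yes | Male) = 35/(35+10) = 35/45 = 7/9

P(Yes|Male) = 7/9 ≈ 77.78%


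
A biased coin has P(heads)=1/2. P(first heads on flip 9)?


Geometric: P(X=9) = (1-p)^(k-1)×p = (1/2)^8×1/2 = 1/512

P(X=9) = 1/512 ≈ 0.20%


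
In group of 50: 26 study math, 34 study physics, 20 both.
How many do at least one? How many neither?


|A∪B| = 26+34-20 = 40
Neither = 50-40 = 10

At least one: 40; Neither: 10


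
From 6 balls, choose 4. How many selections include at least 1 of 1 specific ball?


Complement: C(6,4) - C(5,4) = 15 - 5 = 10

10


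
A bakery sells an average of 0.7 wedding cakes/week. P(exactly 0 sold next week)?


Poisson(λ=0.7): P(X=0) = e^(-λ)×λ^k/k!
= e^(-0.7) × 0.7^0 / 0!
≈ 0.4965853038 × 1 / 1 ≈ 0.496585

P(X=0) ≈ 0.496585 ≈ 49.66%


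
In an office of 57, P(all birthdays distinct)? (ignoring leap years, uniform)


P(all different) = Π(365-i)/365 for i=0..56
= (365/365)×(364/365)×...×(309/365)
= 0.009878

P ≈ 0.0099 ≈ 0.99%


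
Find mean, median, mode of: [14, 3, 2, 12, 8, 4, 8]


Sorted: [2, 3, 4, 8, 8, 12, 14]
Mean = 51/7
Median = 8
Freq: {14: 1, 3: 1, 2: 1, 12: 1, 8: 2, 4: 1}
Mode: [8]

Mean=51/7, Median=8, Mode=8


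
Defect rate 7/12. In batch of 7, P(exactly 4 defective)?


Binomial: P(X=4) = C(7,4)×p^4×(1-p)^3
= 35 × 2401/20736 × 125/1728 = 10504375/35831808

P(X=4) = 10504375/35831808 ≈ 29.32%


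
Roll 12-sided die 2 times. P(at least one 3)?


P(no 3)^2 = (11/12)^2 = 121/144
P(≥1) = 1 - 121/144 = 23/144

P = 23/144 ≈ 15.97%


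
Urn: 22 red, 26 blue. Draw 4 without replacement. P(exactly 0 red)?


Hypergeometric: C(22,0)×C(26,4)/C(48,4)
= 1×14950/194580 = 65/846

P(X=0) = 65/846 ≈ 7.68%


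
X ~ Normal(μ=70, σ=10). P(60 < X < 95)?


z₁=(60-70)/10=-1.0, z₂=(95-70)/10=2.5
P = Φ(2.5) - Φ(-1.0) = 0.993790 - 0.158655 = 0.835135 ≈ 0.8351

P(60 < X < 95) ≈ 0.8351


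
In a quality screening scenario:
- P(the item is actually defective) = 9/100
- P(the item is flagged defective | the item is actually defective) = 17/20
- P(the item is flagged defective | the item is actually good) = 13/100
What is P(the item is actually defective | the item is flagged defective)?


Using Bayes' theorem:
P(A|B) = P(B|A)·P(A) / P(B)

P(the item is flagged defective) = 17/20 × 9/100 + 13/100 × 91/100
= 153/2000 + 1183/10000 = 487/2500

P(the item is actually defective|the item is flagged defective) = (153/2000) / (487/2500) = 765/1948

P(the item is actually defective|the item is flagged defective) = 765/1948 ≈ 39.27%


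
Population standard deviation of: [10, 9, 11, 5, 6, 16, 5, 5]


Mean = 67/8
  (10-67/8)²=169/64
  (9-67/8)²=25/64
  (11-67/8)²=441/64
  (5-67/8)²=729/64
  (6-67/8)²=361/64
  (16-67/8)²=3721/64
  (5-67/8)²=729/64
  (5-67/8)²=729/64
Σ(x-μ)² = 863/8
σ² = (863/8)/8 = 863/64

σ = √(863/64) ≈ 3.6721


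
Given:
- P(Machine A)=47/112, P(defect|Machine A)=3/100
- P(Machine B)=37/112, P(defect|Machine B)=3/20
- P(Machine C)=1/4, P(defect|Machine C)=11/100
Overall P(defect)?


P(B) = Σ P(B|Aᵢ)×P(Aᵢ)
  3/100×47/112 = 141/11200
  3/20×37/112 = 111/2240
  11/100×1/4 = 11/400
Sum = 251/2800

P(defect) = 251/2800 ≈ 8.96%


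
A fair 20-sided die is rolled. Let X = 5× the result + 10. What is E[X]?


E[die] = (1+20)/2 = 21/2
E[X] = 5×21/2 + 10 = 125/2

E[X] = 125/2


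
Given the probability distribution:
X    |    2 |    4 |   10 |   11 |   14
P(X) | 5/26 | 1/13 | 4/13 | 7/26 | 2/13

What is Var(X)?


E[X] = 231/26
E[X²] = 191/2
Var(X) = E[X²] - (E[X])² = 191/2 - 53361/676 = 11197/676

Var(X) = 11197/676 ≈ 16.5636


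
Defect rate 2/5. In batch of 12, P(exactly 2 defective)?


Binomial: P(X=2) = C(12,2)×p^2×(1-p)^10
= 66 × 4/25 × 59049/9765625 = 15588936/244140625

P(X=2) = 15588936/244140625 ≈ 6.39%


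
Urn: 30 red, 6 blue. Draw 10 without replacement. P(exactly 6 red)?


Hypergeometric: C(30,6)×C(6,4)/C(36,10)
= 593775×15/254186856 = 1625/46376

P(X=6) = 1625/46376 ≈ 3.50%


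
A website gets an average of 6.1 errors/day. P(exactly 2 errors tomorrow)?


Poisson(λ=6.1): P(X=2) = e^(-λ)×λ^k/k!
= e^(-6.1) × 6.1^2 / 2!
≈ 0.002242867719 × 37.21 / 2 ≈ 0.041729

P(X=2) ≈ 0.041729 ≈ 4.17%


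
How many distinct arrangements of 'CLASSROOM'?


Letters: 9, freq: {'C': 1, 'L': 1, 'A': 1, 'S': 2, 'R': 1, 'O': 2, 'M': 1}
9!/(1!×1!×1!×2!×1!×2!×1!) = 362880/4 = 90720

90720


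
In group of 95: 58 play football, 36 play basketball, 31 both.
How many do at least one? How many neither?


|A∪B| = 58+36-31 = 63
Neither = 95-63 = 32

At least one: 63; Neither: 32


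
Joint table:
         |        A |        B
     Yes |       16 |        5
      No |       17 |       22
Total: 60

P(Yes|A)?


P(Yes|A) = 16/(16+17) = 16/33

P = 16/33 ≈ 48.48%


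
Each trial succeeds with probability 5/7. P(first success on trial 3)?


Geometric: P(X=3) = (1-p)^(k-1)×p = (2/7)^2×5/7 = 20/343

P(X=3) = 20/343 ≈ 5.83%


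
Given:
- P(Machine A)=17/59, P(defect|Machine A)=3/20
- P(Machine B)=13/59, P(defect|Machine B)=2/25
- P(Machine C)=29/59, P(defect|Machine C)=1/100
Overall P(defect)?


P(B) = Σ P(B|Aᵢ)×P(Aᵢ)
  3/20×17/59 = 51/1180
  2/25×13/59 = 26/1475
  1/100×29/59 = 29/5900
Sum = 97/1475

P(defect) = 97/1475 ≈ 6.58%


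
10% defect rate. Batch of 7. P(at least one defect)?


P(all good) = (9/10)^7 = 4782969/10000000
P(≥1 defect) = 5217031/10000000

P = 5217031/10000000 ≈ 52.17%


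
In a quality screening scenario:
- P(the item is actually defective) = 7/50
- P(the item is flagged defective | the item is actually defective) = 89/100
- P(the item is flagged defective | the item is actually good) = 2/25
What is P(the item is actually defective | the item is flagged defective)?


Using Bayes' theorem:
P(A|B) = P(B|A)·P(A) / P(B)

P(the item is flagged defective) = 89/100 × 7/50 + 2/25 × 43/50
= 623/5000 + 43/625 = 967/5000

P(the item is actually defective|the item is flagged defective) = (623/5000) / (967/5000) = 623/967

P(the item is actually defective|the item is flagged defective) = 623/967 ≈ 64.43%


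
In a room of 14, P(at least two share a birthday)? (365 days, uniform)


P(all different) = Π(365-i)/365 for i=0..13
= 0.776897
P(match) = 1 - 0.776897 = 0.223103

P ≈ 0.2231 ≈ 22.31%


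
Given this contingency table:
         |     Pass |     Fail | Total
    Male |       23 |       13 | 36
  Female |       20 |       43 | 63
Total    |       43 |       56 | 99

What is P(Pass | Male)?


P(Pass | Male) = 23/(23+13) = 23/36

P(Pass|Male) = 23/36 ≈ 63.89%


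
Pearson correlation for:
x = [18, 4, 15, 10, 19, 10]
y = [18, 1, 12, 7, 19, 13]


n=6, Σx=76, Σy=70, Σxy=1069, Σx²=1126, Σy²=1048
r = (6×1069 - 76×70)/√((6×1126 - 76²)(6×1048 - 70²))
= 1094/√(980×1388) = 1094/√1360240 ≈ 1094/1166.2933 ≈ 0.9380

r ≈ 0.9380


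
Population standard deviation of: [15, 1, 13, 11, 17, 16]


Mean = 73/6
  (15-73/6)²=289/36
  (1-73/6)²=4489/36
  (13-73/6)²=25/36
  (11-73/6)²=49/36
  (17-73/6)²=841/36
  (16-73/6)²=529/36
Σ(x-μ)² = 1037/6
σ² = (1037/6)/6 = 1037/36

σ = √(1037/36) ≈ 5.3671


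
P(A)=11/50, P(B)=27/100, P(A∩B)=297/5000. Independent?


P(A)×P(B) = 297/5000
P(A∩B) = 297/5000
Equal ✓ → Independent

Yes, independent


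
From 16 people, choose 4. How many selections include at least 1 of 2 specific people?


Complement: C(16,4) - C(14,4) = 1820 - 1001 = 819

819


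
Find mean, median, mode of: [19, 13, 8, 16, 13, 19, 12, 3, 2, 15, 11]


Sorted: [2, 3, 8, 11, 12, 13, 13, 15, 16, 19, 19]
Mean = 131/11
Median = 13
Freq: {19: 2, 13: 2, 8: 1, 16: 1, 12: 1, 3: 1, 2: 1, 15: 1, 11: 1}
Mode: [13, 19]

Mean=131/11, Median=13, Mode=[13, 19]


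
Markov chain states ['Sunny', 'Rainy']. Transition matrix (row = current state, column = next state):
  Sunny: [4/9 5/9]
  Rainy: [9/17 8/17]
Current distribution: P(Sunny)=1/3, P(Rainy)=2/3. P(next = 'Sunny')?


P(next=Sunny) = Σᵢ P(now=i)×P(i→Sunny)
= 1/3×4/9 + 2/3×9/17
= 4/27 + 6/17 = 230/459

P = 230/459 ≈ 0.5011


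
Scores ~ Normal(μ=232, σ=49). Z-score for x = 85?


z = (x - μ)/σ = (85 - 232)/49 = -3.0

z = -3.0


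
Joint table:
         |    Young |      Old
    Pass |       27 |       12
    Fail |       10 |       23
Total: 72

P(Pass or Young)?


P(Pass∨Young) = P(Pass) + P(Young) - P(Pass∧Young)
= (39 + 37 - 27)/72 = 49/72

P = 49/72 ≈ 68.06%


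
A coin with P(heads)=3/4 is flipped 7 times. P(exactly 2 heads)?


Binomial: P(X=2) = C(7,2)×p^2×(1-p)^5
= 21 × 9/16 × 1/1024 = 189/16384

P(X=2) = 189/16384 ≈ 1.15%


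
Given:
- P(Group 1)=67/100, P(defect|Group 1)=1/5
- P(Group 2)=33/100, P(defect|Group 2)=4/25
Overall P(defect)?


P(B) = Σ P(B|Aᵢ)×P(Aᵢ)
  1/5×67/100 = 67/500
  4/25×33/100 = 33/625
Sum = 467/2500

P(defect) = 467/2500 ≈ 18.68%


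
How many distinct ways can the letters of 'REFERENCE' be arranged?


Letters: 9, freq: {'R': 2, 'E': 4, 'F': 1, 'N': 1, 'C': 1}
9!/(2!×4!×1!×1!×1!) = 362880/48 = 7560

7560


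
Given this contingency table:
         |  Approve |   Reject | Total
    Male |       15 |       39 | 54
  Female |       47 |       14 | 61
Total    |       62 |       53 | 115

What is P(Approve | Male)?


P(Approve | Male) = 15/(15+39) = 15/54 = 5/18

P(Approve|Male) = 5/18 ≈ 27.78%


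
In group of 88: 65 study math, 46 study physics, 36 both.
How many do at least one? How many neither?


|A∪B| = 65+46-36 = 75
Neither = 88-75 = 13

At least one: 75; Neither: 13


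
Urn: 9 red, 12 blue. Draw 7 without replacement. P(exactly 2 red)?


Hypergeometric: C(9,2)×C(12,5)/C(21,7)
= 36×792/116280 = 396/1615

P(X=2) = 396/1615 ≈ 24.52%


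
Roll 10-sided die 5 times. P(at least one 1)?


P(no 1)^5 = (9/10)^5 = 59049/100000
P(≥1) = 1 - 59049/100000 = 40951/100000

P = 40951/100000 ≈ 40.95%


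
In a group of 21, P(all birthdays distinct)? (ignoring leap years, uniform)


P(all different) = Π(365-i)/365 for i=0..20
= (365/365)×(364/365)×...×(345/365)
= 0.556312

P ≈ 0.5563 ≈ 55.63%


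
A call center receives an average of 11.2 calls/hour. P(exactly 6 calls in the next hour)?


Poisson(λ=11.2): P(X=6) = e^(-λ)×λ^k/k!
= e^(-11.2) × 11.2^6 / 6!
≈ 1.367419607e-05 × 1973822.68518 / 720 ≈ 0.037487

P(X=6) ≈ 0.037487 ≈ 3.75%


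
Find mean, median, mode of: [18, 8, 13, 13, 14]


Sorted: [8, 13, 13, 14, 18]
Mean = 66/5
Median = 13
Freq: {18: 1, 8: 1, 13: 2, 14: 1}
Mode: [13]

Mean=66/5, Median=13, Mode=13


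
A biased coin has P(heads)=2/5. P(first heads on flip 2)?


Geometric: P(X=2) = (1-p)^(k-1)×p = (3/5)^1×2/5 = 6/25

P(X=2) = 6/25 ≈ 24.00%


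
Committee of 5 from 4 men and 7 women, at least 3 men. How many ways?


Count by #men:
  3M,2W: C(4,3)×C(7,2)=84
  4M,1W: C(4,4)×C(7,1)=7
Total = 91

91


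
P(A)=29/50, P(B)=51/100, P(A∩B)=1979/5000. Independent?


P(A)×P(B) = 1479/5000
P(A∩B) = 1979/5000
Not equal → NOT independent

No, not independent


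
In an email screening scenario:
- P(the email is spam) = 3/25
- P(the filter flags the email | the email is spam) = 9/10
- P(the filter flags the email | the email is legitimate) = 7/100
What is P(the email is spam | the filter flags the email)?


Using Bayes' theorem:
P(A|B) = P(B|A)·P(A) / P(B)

P(the filter flags the email) = 9/10 × 3/25 + 7/100 × 22/25
= 27/250 + 77/1250 = 106/625

P(the email is spam|the filter flags the email) = (27/250) / (106/625) = 135/212

P(the email is spam|the filter flags the email) = 135/212 ≈ 63.68%


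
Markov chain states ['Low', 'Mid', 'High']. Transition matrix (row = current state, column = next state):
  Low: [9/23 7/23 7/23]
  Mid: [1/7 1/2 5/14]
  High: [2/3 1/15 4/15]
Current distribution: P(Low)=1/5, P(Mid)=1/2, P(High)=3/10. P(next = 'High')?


P(next=High) = Σᵢ P(now=i)×P(i→High)
= 1/5×7/23 + 1/2×5/14 + 3/10×4/15
= 7/115 + 5/28 + 2/25 = 5143/16100

P = 5143/16100 ≈ 0.3194


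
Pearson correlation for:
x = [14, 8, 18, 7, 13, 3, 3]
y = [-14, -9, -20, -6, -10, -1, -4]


n=7, Σx=66, Σy=-64, Σxy=-815, Σx²=820, Σy²=830
r = (7×(-815) - 66×(-64))/√((7×820 - 66²)(7×830 - (-64)²))
= -1481/√(1384×1714) = -1481/√2372176 ≈ -1481/1540.1870 ≈ -0.9616

r ≈ -0.9616


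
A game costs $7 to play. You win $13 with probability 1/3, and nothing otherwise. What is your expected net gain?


E[gain] = (13-7)×1/3 + (-7)×2/3
= 2 - 14/3 = -8/3

Expected net gain = $-8/3 ≈ $-2.67


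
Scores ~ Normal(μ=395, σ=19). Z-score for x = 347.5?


z = (x - μ)/σ = (347.5 - 395)/19 = -2.5

z = -2.5


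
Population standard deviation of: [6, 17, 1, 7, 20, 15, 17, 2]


Mean = 85/8
  (6-85/8)²=1369/64
  (17-85/8)²=2601/64
  (1-85/8)²=5929/64
  (7-85/8)²=841/64
  (20-85/8)²=5625/64
  (15-85/8)²=1225/64
  (17-85/8)²=2601/64
  (2-85/8)²=4761/64
Σ(x-μ)² = 3119/8
σ² = (3119/8)/8 = 3119/64

σ = √(3119/64) ≈ 6.9810


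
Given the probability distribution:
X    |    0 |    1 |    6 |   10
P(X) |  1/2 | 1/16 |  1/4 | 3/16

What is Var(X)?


E[X] = 55/16
E[X²] = 445/16
Var(X) = E[X²] - (E[X])² = 445/16 - 3025/256 = 4095/256

Var(X) = 4095/256 ≈ 15.9961


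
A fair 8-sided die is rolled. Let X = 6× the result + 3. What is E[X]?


E[die] = (1+8)/2 = 9/2
E[X] = 6×9/2 + 3 = 30

E[X] = 30


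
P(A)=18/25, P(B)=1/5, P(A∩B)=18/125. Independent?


P(A)×P(B) = 18/125
P(A∩B) = 18/125
Equal ✓ → Independent

Yes, independent


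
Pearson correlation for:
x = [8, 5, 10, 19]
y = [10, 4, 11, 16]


n=4, Σx=42, Σy=41, Σxy=514, Σx²=550, Σy²=493
r = (4×514 - 42×41)/√((4×550 - 42²)(4×493 - 41²))
= 334/√(436×291) = 334/√126876 ≈ 334/356.1966 ≈ 0.9377

r ≈ 0.9377


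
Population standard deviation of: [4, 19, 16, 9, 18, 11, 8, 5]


Mean = 90/8 = 45/4
  (4-45/4)²=841/16
  (19-45/4)²=961/16
  (16-45/4)²=361/16
  (9-45/4)²=81/16
  (18-45/4)²=729/16
  (11-45/4)²=1/16
  (8-45/4)²=169/16
  (5-45/4)²=625/16
Σ(x-μ)² = 471/2
σ² = (471/2)/8 = 471/16

σ = √(471/16) ≈ 5.4256


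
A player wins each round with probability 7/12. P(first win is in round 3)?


Geometric: P(X=3) = (1-p)^(k-1)×p = (5/12)^2×7/12 = 175/1728

P(X=3) = 175/1728 ≈ 10.13%


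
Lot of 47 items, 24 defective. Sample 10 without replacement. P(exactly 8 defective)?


Hypergeometric: C(24,8)×C(23,2)/C(47,10)
= 735471×253/5178066751 = 38709/1077193

P(X=8) = 38709/1077193 ≈ 3.59%


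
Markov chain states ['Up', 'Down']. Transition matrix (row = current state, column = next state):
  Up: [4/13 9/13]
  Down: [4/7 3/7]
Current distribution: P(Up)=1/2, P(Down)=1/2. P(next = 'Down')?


P(next=Down) = Σᵢ P(now=i)×P(i→Down)
= 1/2×9/13 + 1/2×3/7
= 9/26 + 3/14 = 51/91

P = 51/91 ≈ 0.5604


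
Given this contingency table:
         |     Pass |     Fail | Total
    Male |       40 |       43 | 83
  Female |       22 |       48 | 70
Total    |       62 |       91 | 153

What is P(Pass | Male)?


P(Pass | Male) = 40/(40+43) = 40/83

P(Pass|Male) = 40/83 ≈ 48.19%


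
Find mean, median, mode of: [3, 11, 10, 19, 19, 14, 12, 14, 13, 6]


Sorted: [3, 6, 10, 11, 12, 13, 14, 14, 19, 19]
Mean = 121/10
Median = 25/2
Freq: {3: 1, 11: 1, 10: 1, 19: 2, 14: 2, 12: 1, 13: 1, 6: 1}
Mode: [14, 19]

Mean=121/10, Median=25/2, Mode=[14, 19]


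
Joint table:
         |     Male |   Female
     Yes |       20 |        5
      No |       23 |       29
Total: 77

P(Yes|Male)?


P(Yes|Male) = 20/(20+23) = 20/43

P = 20/43 ≈ 46.51%


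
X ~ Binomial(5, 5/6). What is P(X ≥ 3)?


P(X ≥ 3) = Σ P(X=i) for i=3..5
P(X=3) = 625/3888
P(X=4) = 3125/7776
P(X=5) = 3125/7776
Sum = 625/648

P(X ≥ 3) = 625/648 ≈ 96.45%


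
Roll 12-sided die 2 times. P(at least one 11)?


P(no 11)^2 = (11/12)^2 = 121/144
P(≥1) = 1 - 121/144 = 23/144

P = 23/144 ≈ 15.97%


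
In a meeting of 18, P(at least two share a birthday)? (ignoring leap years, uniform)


P(all different) = Π(365-i)/365 for i=0..17
= 0.653089
P(match) = 1 - 0.653089 = 0.346911

P ≈ 0.3469 ≈ 34.69%


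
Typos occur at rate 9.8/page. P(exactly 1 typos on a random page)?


Poisson(λ=9.8): P(X=1) = e^(-λ)×λ^k/k!
= e^(-9.8) × 9.8^1 / 1!
≈ 5.545159943e-05 × 9.8 / 1 ≈ 0.000543

P(X=1) ≈ 0.000543 ≈ 0.05%


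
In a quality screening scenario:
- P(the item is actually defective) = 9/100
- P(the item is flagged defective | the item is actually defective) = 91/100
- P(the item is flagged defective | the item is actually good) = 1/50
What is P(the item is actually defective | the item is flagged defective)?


Using Bayes' theorem:
P(A|B) = P(B|A)·P(A) / P(B)

P(the item is flagged defective) = 91/100 × 9/100 + 1/50 × 91/100
= 819/10000 + 91/5000 = 1001/10000

P(the item is actually defective|the item is flagged defective) = (819/10000) / (1001/10000) = 9/11

P(the item is actually defective|the item is flagged defective) = 9/11 ≈ 81.82%
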